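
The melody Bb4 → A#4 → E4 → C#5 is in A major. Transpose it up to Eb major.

A major to Eb major up is a diminished fifth, so every note moves up by that interval.
Bb4 gives Fb5
A#4 gives E5
E4 gives Bb4
C#5 gives G5

Fb5 E5 Bb4 G5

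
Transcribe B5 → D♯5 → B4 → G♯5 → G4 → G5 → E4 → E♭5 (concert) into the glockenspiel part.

B3 D#3 B2 G#3 G2 G3 E2 Eb3

Written C4 sounds as C6 on the glockenspiel, so concert pitches are written a perfect fifteenth down.
B5 becomes B3
D#5 becomes D#3
B4 becomes B2
G#5 becomes G#3
G4 becomes G2
G5 becomes G3
E4 becomes E2
Eb5 becomes Eb3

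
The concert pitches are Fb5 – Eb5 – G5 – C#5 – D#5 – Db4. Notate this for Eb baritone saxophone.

The Eb baritone saxophone sounds a major thirteenth below written, so the written part must be a major thirteenth above concert — transpose each note up.
Fb5 → Db7
Eb5 → C7
G5 → E7
C#5 → A#6
D#5 → B#6
Db4 → Bb5

Db7 C7 E7 A#6 B#6 Bb5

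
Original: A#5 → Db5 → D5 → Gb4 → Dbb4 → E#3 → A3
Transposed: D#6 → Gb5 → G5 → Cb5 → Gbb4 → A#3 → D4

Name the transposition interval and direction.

Take the first pair: A#5 → D#6. A to D spans 4 letter names, so the interval is some kind of fourth.
A#5 to D#6 is 5 semitones, which makes it a perfect fourth; the second version is higher, so the direction is up.
Checking another pair — A3 → D4 — gives the same interval.

up a perfect fourth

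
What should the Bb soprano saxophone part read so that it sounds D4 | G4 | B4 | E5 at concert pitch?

The Bb soprano saxophone sounds a major second below written, so the written part must be a major second above concert — transpose each note up.
D4 to E4
G4 to A4
B4 to C#5
E5 to F#5

E4 A4 C#5 F#5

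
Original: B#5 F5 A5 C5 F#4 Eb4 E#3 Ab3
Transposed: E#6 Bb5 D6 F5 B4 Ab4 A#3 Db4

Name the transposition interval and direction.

Take the first pair: B#5 → E#6. B to E spans 4 letter names, so the interval is some kind of fourth.
B#5 to E#6 is 5 semitones, which makes it a perfect fourth; the second version is higher, so the direction is up.
Checking another pair — Ab3 → Db4 — gives the same interval.

up a perfect fourth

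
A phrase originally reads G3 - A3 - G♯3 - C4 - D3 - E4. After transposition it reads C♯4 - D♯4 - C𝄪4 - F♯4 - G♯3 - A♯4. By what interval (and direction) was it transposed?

up an augmented fourth

Take the first pair: G3 → C#4. G to C spans 4 letter names, so the interval is some kind of fourth.
G3 to C#4 is 6 semitones, which makes it an augmented fourth; the second version is higher, so the direction is up.
Checking another pair — E4 → A#4 — gives the same interval.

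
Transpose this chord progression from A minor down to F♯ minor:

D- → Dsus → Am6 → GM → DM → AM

B- Bsus F#m6 EM BM F#M

A minor down to F♯ minor is a minor third; each chord root moves by that interval while the quality stays the same.
D-: root D down a minor third → B, giving B-.
Dsus: root D down a minor third → B, giving Bsus.
Am6: root A down a minor third → F#, giving F#m6.
GM: root G down a minor third → E, giving EM.
DM: root D down a minor third → B, giving BM.
AM: root A down a minor third → F#, giving F#M.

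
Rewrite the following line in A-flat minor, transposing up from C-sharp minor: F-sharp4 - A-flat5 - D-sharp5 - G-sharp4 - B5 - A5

C-sharp minor to A-flat minor up is a diminished sixth, so every note moves up by that interval.
F#4 to Db5
Ab5 to Fbb6
D#5 to Bb5
G#4 to Eb5
B5 to Gb6
A5 to Fb6

Db5 Fbb6 Bb5 Eb5 Gb6 Fb6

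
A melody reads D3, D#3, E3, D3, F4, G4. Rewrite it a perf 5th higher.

A3 A#3 B3 A3 C5 D5

D3 up a perfect fifth is A3.
D#3: a fifth up reaches A, and 7 semitones makes it A#3.
A perfect fifth up from E3 gives B3.
A perfect fifth up from D3 gives A3.
A perfect fifth up from F4 gives C5.
A perfect fifth up from G4 gives D5.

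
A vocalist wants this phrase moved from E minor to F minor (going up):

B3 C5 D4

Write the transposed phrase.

C4 Db5 Eb4

E minor to F minor up is a minor second, so every note moves up by that interval.
B3 to C4
C5 to Db5
D4 to Eb4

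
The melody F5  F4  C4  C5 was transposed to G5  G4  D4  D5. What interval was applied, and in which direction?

Take the first pair: F5 → G5. F to G spans 2 letter names, so the interval is some kind of second.
F5 to G5 is 2 semitones, which makes it a major second; the second version is higher, so the direction is up.
Checking another pair — C5 → D5 — gives the same interval.

up a major second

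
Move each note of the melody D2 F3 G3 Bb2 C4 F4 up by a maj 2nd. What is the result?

E2 G3 A3 C3 D4 G4

D2 to E2
F3 to G3
G3 to A3
Bb2 to C3
C4 to D4
F4 to G4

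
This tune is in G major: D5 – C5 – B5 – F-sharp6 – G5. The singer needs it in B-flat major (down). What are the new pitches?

G major to B-flat major down is a major sixth, so every note moves down by that interval.
D5 gives F4
C5 gives Eb4
B5 gives D5
F#6 gives A5
G5 gives Bb4

F4 Eb4 D5 A5 Bb4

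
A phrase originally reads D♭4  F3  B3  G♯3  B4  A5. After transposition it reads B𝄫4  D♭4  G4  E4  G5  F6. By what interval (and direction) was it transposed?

up a minor sixth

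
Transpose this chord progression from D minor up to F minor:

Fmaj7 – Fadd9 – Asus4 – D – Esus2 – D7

D minor up to F minor is a minor third; each chord root moves by that interval while the quality stays the same.
Fmaj7: root F up a minor third → Ab, giving Abmaj7.
Fadd9: root F up a minor third → Ab, giving Abadd9.
Asus4: root A up a minor third → C, giving Csus4.
D: root D up a minor third → F, giving F.
Esus2: root E up a minor third → G, giving Gsus2.
D7: root D up a minor third → F, giving F7.

Abmaj7 Abadd9 Csus4 F Gsus2 F7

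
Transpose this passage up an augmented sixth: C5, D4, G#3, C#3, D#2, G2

A#5 B#4 E##4 A##3 B##2 E#3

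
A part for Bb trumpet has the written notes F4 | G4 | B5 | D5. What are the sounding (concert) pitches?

The Bb trumpet sounds a major second below written, so transpose each written note down a major second.
F4 to Eb4
G4 to F4
B5 to A5
D5 to C5

Eb4 F4 A5 C5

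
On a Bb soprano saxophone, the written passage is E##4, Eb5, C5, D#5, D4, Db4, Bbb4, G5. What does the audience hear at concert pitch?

The Bb soprano saxophone sounds a major second below written, so transpose each written note down a major second.
E##4 -> D##4
Eb5 -> Db5
C5 -> Bb4
D#5 -> C#5
D4 -> C4
Db4 -> Cb4
Bbb4 -> Abb4
G5 -> F5

D##4 Db5 Bb4 C#5 C4 Cb4 Abb4 F5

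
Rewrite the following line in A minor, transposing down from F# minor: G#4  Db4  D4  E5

B3 Fb3 F3 G4

From F# down to A is a major sixth; apply that to each pitch.
G#4 becomes B3
Db4 becomes Fb3
D4 becomes F3
E5 becomes G4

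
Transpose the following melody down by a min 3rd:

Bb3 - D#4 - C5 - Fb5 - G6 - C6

G3 B#3 A4 Db5 E6 A5

Bb3 becomes G3
D#4 becomes B#3
C5 becomes A4
Fb5 becomes Db5
G6 becomes E6
C6 becomes A5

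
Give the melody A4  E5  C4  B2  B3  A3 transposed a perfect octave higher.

A5 E6 C5 B3 B4 A4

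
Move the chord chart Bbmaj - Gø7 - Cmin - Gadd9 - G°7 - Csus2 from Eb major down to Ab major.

Eb major down to Ab major is a perfect fifth; each chord root moves by that interval while the quality stays the same.
Bbmaj: root Bb down a perfect fifth → Eb, giving Ebmaj.
Gø7: root G down a perfect fifth → C, giving Cø7.
Cmin: root C down a perfect fifth → F, giving Fmin.
Gadd9: root G down a perfect fifth → C, giving Cadd9.
G°7: root G down a perfect fifth → C, giving C°7.
Csus2: root C down a perfect fifth → F, giving Fsus2.

Ebmaj Cø7 Fmin Cadd9 C°7 Fsus2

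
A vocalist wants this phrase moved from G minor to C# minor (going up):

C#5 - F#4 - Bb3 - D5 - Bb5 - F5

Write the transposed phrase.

G minor to C# minor up is an augmented fourth, so every note moves up by that interval.
C#5 gives F##5
F#4 gives B#4
Bb3 gives E4
D5 gives G#5
Bb5 gives E6
F5 gives B5

F##5 B#4 E4 G#5 E6 B5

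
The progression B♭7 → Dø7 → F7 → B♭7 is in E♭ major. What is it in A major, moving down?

E♭ major down to A major is a diminished fifth; each chord root moves by that interval while the quality stays the same.
B♭7: root B♭ down a diminished fifth → E, giving E7.
Dø7: root D down a diminished fifth → G#, giving G#ø7.
F7: root F down a diminished fifth → B, giving B7.
B♭7: root B♭ down a diminished fifth → E, giving E7.

E7 G#ø7 B7 E7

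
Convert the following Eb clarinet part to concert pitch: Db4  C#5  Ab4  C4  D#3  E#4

Written C4 on the Eb clarinet sounds as Eb4, a minor third higher; apply that shift to every note.
Db4 gives Fb4
C#5 gives E5
Ab4 gives Cb5
C4 gives Eb4
D#3 gives F#3
E#4 gives G#4

Fb4 E5 Cb5 Eb4 F#3 G#4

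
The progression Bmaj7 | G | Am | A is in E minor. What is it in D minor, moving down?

Amaj7 F Gm G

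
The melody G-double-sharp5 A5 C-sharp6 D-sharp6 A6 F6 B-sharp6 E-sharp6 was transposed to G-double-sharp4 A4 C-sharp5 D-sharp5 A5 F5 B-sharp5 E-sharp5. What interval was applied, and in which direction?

down a perfect octave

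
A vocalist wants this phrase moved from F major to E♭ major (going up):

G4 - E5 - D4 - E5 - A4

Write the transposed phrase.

F5 D6 C5 D6 G5

From F up to E♭ is a minor seventh; apply that to each pitch.
G4 gives F5
E5 gives D6
D4 gives C5
E5 gives D6
A4 gives G5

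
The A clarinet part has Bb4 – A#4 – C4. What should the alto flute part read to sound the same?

C5 B#4 D4

First find concert pitch: the A clarinet sounds a minor third below written, so Bb4 A#4 C4 sounds G4 F##4 A3.
Then write for alto flute: it sounds a perfect fourth below written, so the part must be a perfect fourth above concert.
G4 → C5
F##4 → B#4
A3 → D4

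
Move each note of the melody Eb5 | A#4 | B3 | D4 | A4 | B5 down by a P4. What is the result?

Bb4 E#4 F#3 A3 E4 F#5

Eb5 down a perfect fourth is Bb4.
A perfect fourth down from A#4 gives E#4.
B3 down a perfect fourth is F#3.
A perfect fourth down from D4 gives A3.
A4: a fourth down reaches E, and 5 semitones makes it E4.
A perfect fourth down from B5 gives F#5.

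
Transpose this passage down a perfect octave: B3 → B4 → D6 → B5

B2 B3 D5 B4

B3 becomes B2
B4 becomes B3
D6 becomes D5
B5 becomes B4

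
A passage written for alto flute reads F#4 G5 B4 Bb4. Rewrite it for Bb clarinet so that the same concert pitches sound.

D#4 E5 G#4 G4

First find concert pitch: the alto flute sounds a perfect fourth below written, so F#4 G5 B4 Bb4 sounds C#4 D5 F#4 F4.
Then write for Bb clarinet: it sounds a major second below written, so the part must be a major second above concert.
C#4 → D#4
D5 → E5
F#4 → G#4
F4 → G4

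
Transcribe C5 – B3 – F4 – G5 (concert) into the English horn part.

G5 F#4 C5 D6

The English horn sounds a perfect fifth below written, so the written part must be a perfect fifth above concert — transpose each note up.
C5 to G5
B3 to F#4
F4 to C5
G5 to D6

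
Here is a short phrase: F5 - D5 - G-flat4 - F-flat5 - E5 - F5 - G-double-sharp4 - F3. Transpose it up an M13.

F5 to D7
D5 to B6
Gb4 to Eb6
Fb5 to Db7
E5 to C#7
F5 to D7
G##4 to E##6
F3 to D5

D7 B6 Eb6 Db7 C#7 D7 E##6 D5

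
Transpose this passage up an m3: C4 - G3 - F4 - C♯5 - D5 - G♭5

Eb4 Bb3 Ab4 E5 F5 Bbb5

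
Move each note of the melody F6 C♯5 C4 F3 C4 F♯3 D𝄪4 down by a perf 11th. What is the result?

C5 G#3 G2 C2 G2 C#2 A##2

F6 -> C5
C#5 -> G#3
C4 -> G2
F3 -> C2
C4 -> G2
F#3 -> C#2
D##4 -> A##2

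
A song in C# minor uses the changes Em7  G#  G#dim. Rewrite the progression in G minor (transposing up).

Bbm7 D Ddim

C# minor up to G minor is a diminished fifth; each chord root moves by that interval while the quality stays the same.
Em7: root E up a diminished fifth → Bb, giving Bbm7.
G#: root G# up a diminished fifth → D, giving D.
G#dim: root G# up a diminished fifth → D, giving Ddim.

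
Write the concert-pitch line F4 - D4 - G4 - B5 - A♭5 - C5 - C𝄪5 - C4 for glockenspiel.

Written C4 sounds as C6 on the glockenspiel, so concert pitches are written a perfect fifteenth down.
F4 becomes F2
D4 becomes D2
G4 becomes G2
B5 becomes B3
Ab5 becomes Ab3
C5 becomes C3
C##5 becomes C##3
C4 becomes C2

F2 D2 G2 B3 Ab3 C3 C##3 C2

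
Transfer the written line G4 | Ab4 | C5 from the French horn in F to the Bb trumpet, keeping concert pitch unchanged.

D4 Eb4 G4

First find concert pitch: the French horn in F sounds a perfect fifth below written, so G4 Ab4 C5 sounds C4 Db4 F4.
Then write for Bb trumpet: it sounds a major second below written, so the part must be a major second above concert.
C4 → D4
Db4 → Eb4
F4 → G4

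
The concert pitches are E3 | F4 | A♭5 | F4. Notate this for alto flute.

A3 Bb4 Db6 Bb4

Written C4 sounds as G3 on the alto flute, so concert pitches are written a perfect fourth up.
E3 gives A3
F4 gives Bb4
Ab5 gives Db6
F4 gives Bb4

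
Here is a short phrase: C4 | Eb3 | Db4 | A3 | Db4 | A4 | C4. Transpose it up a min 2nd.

Db4 Fb3 Ebb4 Bb3 Ebb4 Bb4 Db4

C4 up a minor second is Db4.
A minor second up from Eb3 gives Fb3.
Db4 up a minor second is Ebb4.
A3: a second up reaches B, and 1 semitone makes it Bb3.
Db4: a second up reaches E, and 1 semitone makes it Ebb4.
A4 up a minor second is Bb4.
C4 up a minor second is Db4.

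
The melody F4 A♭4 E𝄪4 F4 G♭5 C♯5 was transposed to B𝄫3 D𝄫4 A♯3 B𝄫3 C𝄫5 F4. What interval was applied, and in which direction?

From F4 to Bbb3 is 5 letter names — a fifth of some quality.
Bbb3 to F4 is 8 semitones, which makes it an augmented fifth; the second version is lower, so the direction is down.
Checking another pair — C#5 → F4 — gives the same interval.

down an augmented fifth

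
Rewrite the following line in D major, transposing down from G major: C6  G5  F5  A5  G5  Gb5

G5 D5 C5 E5 D5 Db5

G major to D major down is a perfect fourth, so every note moves down by that interval.
C6 to G5
G5 to D5
F5 to C5
A5 to E5
G5 to D5
Gb5 to Db5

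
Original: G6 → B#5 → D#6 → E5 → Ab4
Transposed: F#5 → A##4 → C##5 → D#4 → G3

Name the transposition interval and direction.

down a minor ninth

From G6 to F#5 is 9 letter names — a ninth of some quality.
F#5 to G6 is 13 semitones, which makes it a minor ninth; the second version is lower, so the direction is down.
Checking another pair — Ab4 → G3 — gives the same interval.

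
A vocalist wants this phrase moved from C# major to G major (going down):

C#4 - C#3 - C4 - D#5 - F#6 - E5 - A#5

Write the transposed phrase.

G3 G2 Gb3 A4 C6 Bb4 E5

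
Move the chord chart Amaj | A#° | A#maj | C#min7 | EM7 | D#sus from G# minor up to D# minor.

Emaj E#° E#maj G#min7 BM7 A#sus

G# minor up to D# minor is a perfect fifth; each chord root moves by that interval while the quality stays the same.
Amaj: root A up a perfect fifth → E, giving Emaj.
A#°: root A# up a perfect fifth → E#, giving E#°.
A#maj: root A# up a perfect fifth → E#, giving E#maj.
C#min7: root C# up a perfect fifth → G#, giving G#min7.
EM7: root E up a perfect fifth → B, giving BM7.
D#sus: root D# up a perfect fifth → A#, giving A#sus.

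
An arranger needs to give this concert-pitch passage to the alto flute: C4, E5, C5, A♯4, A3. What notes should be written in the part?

Written C4 sounds as G3 on the alto flute, so concert pitches are written a perfect fourth up.
C4 -> F4
E5 -> A5
C5 -> F5
A#4 -> D#5
A3 -> D4

F4 A5 F5 D#5 D4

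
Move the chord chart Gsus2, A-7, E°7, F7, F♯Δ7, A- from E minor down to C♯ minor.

Esus2 F#-7 C#°7 D7 D#Δ7 F#-

E minor down to C♯ minor is a minor third; each chord root moves by that interval while the quality stays the same.
Gsus2: root G down a minor third → E, giving Esus2.
A-7: root A down a minor third → F#, giving F#-7.
E°7: root E down a minor third → C#, giving C#°7.
F7: root F down a minor third → D, giving D7.
F♯Δ7: root F♯ down a minor third → D#, giving D#Δ7.
A-: root A down a minor third → F#, giving F#-.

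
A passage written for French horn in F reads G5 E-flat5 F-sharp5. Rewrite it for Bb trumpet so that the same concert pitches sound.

D5 Bb4 C#5

First find concert pitch: the French horn in F sounds a perfect fifth below written, so G5 E-flat5 F-sharp5 sounds C5 Ab4 B4.
Then write for Bb trumpet: it sounds a major second below written, so the part must be a major second above concert.
C5 → D5
Ab4 → Bb4
B4 → C#5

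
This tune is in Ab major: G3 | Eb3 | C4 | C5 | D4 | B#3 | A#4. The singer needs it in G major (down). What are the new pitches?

Ab major to G major down is a minor second, so every note moves down by that interval.
G3 -> F#3
Eb3 -> D3
C4 -> B3
C5 -> B4
D4 -> C#4
B#3 -> A##3
A#4 -> G##4

F#3 D3 B3 B4 C#4 A##3 G##4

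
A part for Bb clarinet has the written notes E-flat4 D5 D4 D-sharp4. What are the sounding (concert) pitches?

Db4 C5 C4 C#4

The Bb clarinet sounds a major second below written, so transpose each written note down a major second.
Eb4 to Db4
D5 to C5
D4 to C4
D#4 to C#4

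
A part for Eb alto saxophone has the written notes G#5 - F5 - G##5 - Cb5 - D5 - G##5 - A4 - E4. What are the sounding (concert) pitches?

B4 Ab4 B#4 Ebb4 F4 B#4 C4 G3

The Eb alto saxophone sounds a major sixth below written, so transpose each written note down a major sixth.
G#5 gives B4
F5 gives Ab4
G##5 gives B#4
Cb5 gives Ebb4
D5 gives F4
G##5 gives B#4
A4 gives C4
E4 gives G3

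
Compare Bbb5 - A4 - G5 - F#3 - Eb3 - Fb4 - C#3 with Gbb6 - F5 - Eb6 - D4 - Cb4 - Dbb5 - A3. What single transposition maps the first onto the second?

up a minor sixth

From Bbb5 to Gbb6 is 6 letter names — a sixth of some quality.
Bbb5 to Gbb6 is 8 semitones, which makes it a minor sixth; the second version is higher, so the direction is up.
Checking another pair — C#3 → A3 — gives the same interval.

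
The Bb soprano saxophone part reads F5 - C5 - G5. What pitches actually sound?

Eb5 Bb4 F5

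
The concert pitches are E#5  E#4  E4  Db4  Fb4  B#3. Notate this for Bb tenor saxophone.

Written C4 sounds as Bb2 on the Bb tenor saxophone, so concert pitches are written a major ninth up.
E#5 gives F##6
E#4 gives F##5
E4 gives F#5
Db4 gives Eb5
Fb4 gives Gb5
B#3 gives C##5

F##6 F##5 F#5 Eb5 Gb5 C##5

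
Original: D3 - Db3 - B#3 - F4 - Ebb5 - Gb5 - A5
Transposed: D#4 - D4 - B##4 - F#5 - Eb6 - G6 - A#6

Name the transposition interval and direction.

up an augmented octave

From D3 to D#4 is 8 letter names — an octave of some quality.
D3 to D#4 is 13 semitones, which makes it an augmented octave; the second version is higher, so the direction is up.
Checking another pair — A5 → A#6 — gives the same interval.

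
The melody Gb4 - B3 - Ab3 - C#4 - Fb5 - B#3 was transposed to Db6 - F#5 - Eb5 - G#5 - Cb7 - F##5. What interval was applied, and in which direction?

up a perfect twelfth

Take the first pair: Gb4 → Db6. G to D spans 12 letter names, so the interval is some kind of twelfth.
Gb4 to Db6 is 19 semitones, which makes it a perfect twelfth; the second version is higher, so the direction is up.
Checking another pair — B#3 → F##5 — gives the same interval.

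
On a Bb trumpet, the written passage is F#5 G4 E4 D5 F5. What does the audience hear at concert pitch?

E5 F4 D4 C5 Eb5

The Bb trumpet sounds a major second below written, so transpose each written note down a major second.
F#5 gives E5
G4 gives F4
E4 gives D4
D5 gives C5
F5 gives Eb5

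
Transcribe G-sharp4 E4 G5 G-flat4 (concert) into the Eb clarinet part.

Written C4 sounds as Eb4 on the Eb clarinet, so concert pitches are written a minor third down.
G#4 to E#4
E4 to C#4
G5 to E5
Gb4 to Eb4

E#4 C#4 E5 Eb4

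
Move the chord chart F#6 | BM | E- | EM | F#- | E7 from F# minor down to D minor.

F# minor down to D minor is a major third; each chord root moves by that interval while the quality stays the same.
F#6: root F# down a major third → D, giving D6.
BM: root B down a major third → G, giving GM.
E-: root E down a major third → C, giving C-.
EM: root E down a major third → C, giving CM.
F#-: root F# down a major third → D, giving D-.
E7: root E down a major third → C, giving C7.

D6 GM C- CM D- C7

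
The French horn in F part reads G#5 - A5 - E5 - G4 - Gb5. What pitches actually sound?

C#5 D5 A4 C4 Cb5

Written C4 on the French horn in F sounds as F3, a perfect fifth lower; apply that shift to every note.
G#5 → C#5
A5 → D5
E5 → A4
G4 → C4
Gb5 → Cb5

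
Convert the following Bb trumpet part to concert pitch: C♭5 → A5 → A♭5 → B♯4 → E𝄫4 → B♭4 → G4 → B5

The Bb trumpet sounds a major second below written, so transpose each written note down a major second.
Cb5 to Bbb4
A5 to G5
Ab5 to Gb5
B#4 to A#4
Ebb4 to Dbb4
Bb4 to Ab4
G4 to F4
B5 to A5

Bbb4 G5 Gb5 A#4 Dbb4 Ab4 F4 A5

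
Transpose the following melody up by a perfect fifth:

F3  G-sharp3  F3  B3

C4 D#4 C4 F#4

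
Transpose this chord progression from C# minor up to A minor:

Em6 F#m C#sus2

Cm6 Dm Asus2

C# minor up to A minor is a minor sixth; each chord root moves by that interval while the quality stays the same.
Em6: root E up a minor sixth → C, giving Cm6.
F#m: root F# up a minor sixth → D, giving Dm.
C#sus2: root C# up a minor sixth → A, giving Asus2.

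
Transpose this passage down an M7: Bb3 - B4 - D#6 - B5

Cb3 C4 E5 C5

Bb3 → Cb3
B4 → C4
D#6 → E5
B5 → C5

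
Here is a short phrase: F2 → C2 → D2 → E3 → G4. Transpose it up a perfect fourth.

Bb2 F2 G2 A3 C5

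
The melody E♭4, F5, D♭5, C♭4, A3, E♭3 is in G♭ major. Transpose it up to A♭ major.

G♭ major to A♭ major up is a major second, so every note moves up by that interval.
Eb4 → F4
F5 → G5
Db5 → Eb5
Cb4 → Db4
A3 → B3
Eb3 → F3

F4 G5 Eb5 Db4 B3 F3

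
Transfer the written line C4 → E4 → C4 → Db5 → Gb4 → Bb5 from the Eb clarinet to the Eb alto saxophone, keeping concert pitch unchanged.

C5 E5 C5 Db6 Gb5 Bb6

First find concert pitch: the Eb clarinet sounds a minor third above written, so C4 E4 C4 Db5 Gb4 Bb5 sounds Eb4 G4 Eb4 Fb5 Bbb4 Db6.
Then write for Eb alto saxophone: it sounds a major sixth below written, so the part must be a major sixth above concert.
Eb4 → C5
G4 → E5
Eb4 → C5
Fb5 → Db6
Bbb4 → Gb5
Db6 → Bb6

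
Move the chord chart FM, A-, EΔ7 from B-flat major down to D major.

AM C#- G#Δ7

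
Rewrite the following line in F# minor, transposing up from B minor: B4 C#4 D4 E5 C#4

F#5 G#4 A4 B5 G#4

B minor to F# minor up is a perfect fifth, so every note moves up by that interval.
B4 → F#5
C#4 → G#4
D4 → A4
E5 → B5
C#4 → G#4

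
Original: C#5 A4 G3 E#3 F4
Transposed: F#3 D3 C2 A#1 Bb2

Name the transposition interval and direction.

down a perfect twelfth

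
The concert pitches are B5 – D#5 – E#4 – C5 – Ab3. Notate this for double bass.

B6 D#6 E#5 C6 Ab4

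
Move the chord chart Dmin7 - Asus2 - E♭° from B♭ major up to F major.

Amin7 Esus2 Bb°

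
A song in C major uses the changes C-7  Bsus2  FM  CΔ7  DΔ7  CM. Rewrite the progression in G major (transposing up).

G-7 F#sus2 CM GΔ7 AΔ7 GM

C major up to G major is a perfect fifth; each chord root moves by that interval while the quality stays the same.
C-7: root C up a perfect fifth → G, giving G-7.
Bsus2: root B up a perfect fifth → F#, giving F#sus2.
FM: root F up a perfect fifth → C, giving CM.
CΔ7: root C up a perfect fifth → G, giving GΔ7.
DΔ7: root D up a perfect fifth → A, giving AΔ7.
CM: root C up a perfect fifth → G, giving GM.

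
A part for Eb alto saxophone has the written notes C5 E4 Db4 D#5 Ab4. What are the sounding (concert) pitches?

Eb4 G3 Fb3 F#4 Cb4

The Eb alto saxophone sounds a major sixth below written, so transpose each written note down a major sixth.
C5 to Eb4
E4 to G3
Db4 to Fb3
D#5 to F#4
Ab4 to Cb4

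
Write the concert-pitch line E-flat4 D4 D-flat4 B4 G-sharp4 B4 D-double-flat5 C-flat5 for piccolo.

Eb3 D3 Db3 B3 G#3 B3 Dbb4 Cb4

Written C4 sounds as C5 on the piccolo, so concert pitches are written a perfect octave down.
Eb4 -> Eb3
D4 -> D3
Db4 -> Db3
B4 -> B3
G#4 -> G#3
B4 -> B3
Dbb5 -> Dbb4
Cb5 -> Cb4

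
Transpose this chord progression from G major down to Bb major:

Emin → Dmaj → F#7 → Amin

G major down to Bb major is a major sixth; each chord root moves by that interval while the quality stays the same.
Emin: root E down a major sixth → G, giving Gmin.
Dmaj: root D down a major sixth → F, giving Fmaj.
F#7: root F# down a major sixth → A, giving A7.
Amin: root A down a major sixth → C, giving Cmin.

Gmin Fmaj A7 Cmin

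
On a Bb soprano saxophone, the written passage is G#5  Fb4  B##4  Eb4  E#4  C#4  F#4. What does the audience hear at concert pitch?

F#5 Ebb4 A##4 Db4 D#4 B3 E4

Written C4 on the Bb soprano saxophone sounds as Bb3, a major second lower; apply that shift to every note.
G#5 gives F#5
Fb4 gives Ebb4
B##4 gives A##4
Eb4 gives Db4
E#4 gives D#4
C#4 gives B3
F#4 gives E4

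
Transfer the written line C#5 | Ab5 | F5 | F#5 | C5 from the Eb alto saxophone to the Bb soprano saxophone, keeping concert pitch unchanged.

F#4 Db5 Bb4 B4 F4

First find concert pitch: the Eb alto saxophone sounds a major sixth below written, so C#5 Ab5 F5 F#5 C5 sounds E4 Cb5 Ab4 A4 Eb4.
Then write for Bb soprano saxophone: it sounds a major second below written, so the part must be a major second above concert.
E4 → F#4
Cb5 → Db5
Ab4 → Bb4
A4 → B4
Eb4 → F4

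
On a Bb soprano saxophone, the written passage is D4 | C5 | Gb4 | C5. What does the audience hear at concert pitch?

Written C4 on the Bb soprano saxophone sounds as Bb3, a major second lower; apply that shift to every note.
D4 gives C4
C5 gives Bb4
Gb4 gives Fb4
C5 gives Bb4

C4 Bb4 Fb4 Bb4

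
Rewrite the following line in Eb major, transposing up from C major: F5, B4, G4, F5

Ab5 D5 Bb4 Ab5

C major to Eb major up is a minor third, so every note moves up by that interval.
F5 gives Ab5
B4 gives D5
G4 gives Bb4
F5 gives Ab5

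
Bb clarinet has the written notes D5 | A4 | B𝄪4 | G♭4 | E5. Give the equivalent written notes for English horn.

First find concert pitch: the Bb clarinet sounds a major second below written, so D5 A4 B𝄪4 G♭4 E5 sounds C5 G4 A##4 Fb4 D5.
Then write for English horn: it sounds a perfect fifth below written, so the part must be a perfect fifth above concert.
C5 → G5
G4 → D5
A##4 → E##5
Fb4 → Cb5
D5 → A5

G5 D5 E##5 Cb5 A5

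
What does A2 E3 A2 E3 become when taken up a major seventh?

A2 -> G#3
E3 -> D#4
A2 -> G#3
E3 -> D#4

G#3 D#4 G#3 D#4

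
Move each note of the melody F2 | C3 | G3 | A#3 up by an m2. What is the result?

Gb2 Db3 Ab3 B3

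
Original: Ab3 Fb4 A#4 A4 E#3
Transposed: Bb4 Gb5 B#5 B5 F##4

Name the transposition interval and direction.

up a major ninth

From Ab3 to Bb4 is 9 letter names — a ninth of some quality.
Ab3 to Bb4 is 14 semitones, which makes it a major ninth; the second version is higher, so the direction is up.
Checking another pair — E#3 → F##4 — gives the same interval.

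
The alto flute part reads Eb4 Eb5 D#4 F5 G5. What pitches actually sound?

Bb3 Bb4 A#3 C5 D5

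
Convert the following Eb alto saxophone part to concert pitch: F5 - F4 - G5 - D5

Ab4 Ab3 Bb4 F4

Written C4 on the Eb alto saxophone sounds as Eb3, a major sixth lower; apply that shift to every note.
F5 becomes Ab4
F4 becomes Ab3
G5 becomes Bb4
D5 becomes F4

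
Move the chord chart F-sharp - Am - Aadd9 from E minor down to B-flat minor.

C Ebm Ebadd9

E minor down to B-flat minor is an augmented fourth; each chord root moves by that interval while the quality stays the same.
F-sharp: root F-sharp down an augmented fourth → C, giving C.
Am: root A down an augmented fourth → Eb, giving Ebm.
Aadd9: root A down an augmented fourth → Eb, giving Ebadd9.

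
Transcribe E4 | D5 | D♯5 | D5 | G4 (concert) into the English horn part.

B4 A5 A#5 A5 D5

Written C4 sounds as F3 on the English horn, so concert pitches are written a perfect fifth up.
E4 becomes B4
D5 becomes A5
D#5 becomes A#5
D5 becomes A5
G4 becomes D5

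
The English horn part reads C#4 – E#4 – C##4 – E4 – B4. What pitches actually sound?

The English horn sounds a perfect fifth below written, so transpose each written note down a perfect fifth.
C#4 becomes F#3
E#4 becomes A#3
C##4 becomes F##3
E4 becomes A3
B4 becomes E4

F#3 A#3 F##3 A3 E4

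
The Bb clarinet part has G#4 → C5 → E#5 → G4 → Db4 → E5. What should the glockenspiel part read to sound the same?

First find concert pitch: the Bb clarinet sounds a major second below written, so G#4 C5 E#5 G4 Db4 E5 sounds F#4 Bb4 D#5 F4 Cb4 D5.
Then write for glockenspiel: it sounds a perfect fifteenth above written, so the part must be a perfect fifteenth below concert.
F#4 → F#2
Bb4 → Bb2
D#5 → D#3
F4 → F2
Cb4 → Cb2
D5 → D3

F#2 Bb2 D#3 F2 Cb2 D3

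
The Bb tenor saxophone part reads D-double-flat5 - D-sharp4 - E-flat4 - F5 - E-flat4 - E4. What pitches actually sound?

Cbb4 C#3 Db3 Eb4 Db3 D3

Written C4 on the Bb tenor saxophone sounds as Bb2, a major ninth lower; apply that shift to every note.
Dbb5 -> Cbb4
D#4 -> C#3
Eb4 -> Db3
F5 -> Eb4
Eb4 -> Db3
E4 -> D3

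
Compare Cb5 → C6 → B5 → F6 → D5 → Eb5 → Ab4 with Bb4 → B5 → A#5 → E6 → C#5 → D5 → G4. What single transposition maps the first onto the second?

down a minor second

Take the first pair: Cb5 → Bb4. C to B spans 2 letter names, so the interval is some kind of second.
Bb4 to Cb5 is 1 semitone, which makes it a minor second; the second version is lower, so the direction is down.
Checking another pair — Ab4 → G4 — gives the same interval.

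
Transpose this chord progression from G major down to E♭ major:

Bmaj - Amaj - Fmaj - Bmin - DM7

G major down to E♭ major is a major third; each chord root moves by that interval while the quality stays the same.
Bmaj: root B down a major third → G, giving Gmaj.
Amaj: root A down a major third → F, giving Fmaj.
Fmaj: root F down a major third → Db, giving Dbmaj.
Bmin: root B down a major third → G, giving Gmin.
DM7: root D down a major third → Bb, giving BbM7.

Gmaj Fmaj Dbmaj Gmin BbM7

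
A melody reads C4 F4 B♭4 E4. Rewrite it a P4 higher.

C4: a fourth up reaches F, and 5 semitones makes it F4.
F4: a fourth up reaches B, and 5 semitones makes it Bb4.
A perfect fourth up from Bb4 gives Eb5.
E4 up a perfect fourth is A4.

F4 Bb4 Eb5 A4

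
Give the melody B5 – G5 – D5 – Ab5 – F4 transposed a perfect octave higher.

B6 G6 D6 Ab6 F5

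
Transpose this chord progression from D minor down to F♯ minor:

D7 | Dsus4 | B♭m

D minor down to F♯ minor is a minor sixth; each chord root moves by that interval while the quality stays the same.
D7: root D down a minor sixth → F#, giving F#7.
Dsus4: root D down a minor sixth → F#, giving F#sus4.
B♭m: root B♭ down a minor sixth → D, giving Dm.

F#7 F#sus4 Dm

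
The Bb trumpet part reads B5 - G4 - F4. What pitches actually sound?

A5 F4 Eb4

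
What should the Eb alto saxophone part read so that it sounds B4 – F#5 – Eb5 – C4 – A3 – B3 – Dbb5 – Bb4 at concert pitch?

The Eb alto saxophone sounds a major sixth below written, so the written part must be a major sixth above concert — transpose each note up.
B4 gives G#5
F#5 gives D#6
Eb5 gives C6
C4 gives A4
A3 gives F#4
B3 gives G#4
Dbb5 gives Bbb5
Bb4 gives G5

G#5 D#6 C6 A4 F#4 G#4 Bbb5 G5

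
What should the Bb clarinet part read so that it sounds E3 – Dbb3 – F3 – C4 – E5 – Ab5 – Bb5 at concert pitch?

F#3 Ebb3 G3 D4 F#5 Bb5 C6

The Bb clarinet sounds a major second below written, so the written part must be a major second above concert — transpose each note up.
E3 → F#3
Dbb3 → Ebb3
F3 → G3
C4 → D4
E5 → F#5
Ab5 → Bb5
Bb5 → C6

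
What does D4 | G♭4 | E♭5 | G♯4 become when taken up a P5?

D4: a fifth up reaches A, and 7 semitones makes it A4.
Gb4 up a perfect fifth is Db5.
Eb5 up a perfect fifth is Bb5.
A perfect fifth up from G#4 gives D#5.

A4 Db5 Bb5 D#5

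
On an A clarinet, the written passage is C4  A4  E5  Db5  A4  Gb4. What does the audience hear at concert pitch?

Written C4 on the A clarinet sounds as A3, a minor third lower; apply that shift to every note.
C4 to A3
A4 to F#4
E5 to C#5
Db5 to Bb4
A4 to F#4
Gb4 to Eb4

A3 F#4 C#5 Bb4 F#4 Eb4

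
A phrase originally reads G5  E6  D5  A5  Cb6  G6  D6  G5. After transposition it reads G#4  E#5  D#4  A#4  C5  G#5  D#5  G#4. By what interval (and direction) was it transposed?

From G5 to G#4 is 8 letter names — an octave of some quality.
G#4 to G5 is 11 semitones, which makes it a diminished octave; the second version is lower, so the direction is down.
Checking another pair — G5 → G#4 — gives the same interval.

down a diminished octave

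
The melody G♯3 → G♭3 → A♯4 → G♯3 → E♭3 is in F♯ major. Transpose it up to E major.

F♯ major to E major up is a minor seventh, so every note moves up by that interval.
G#3 -> F#4
Gb3 -> Fb4
A#4 -> G#5
G#3 -> F#4
Eb3 -> Db4

F#4 Fb4 G#5 F#4 Db4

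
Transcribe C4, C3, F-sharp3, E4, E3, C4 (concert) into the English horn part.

The English horn sounds a perfect fifth below written, so the written part must be a perfect fifth above concert — transpose each note up.
C4 gives G4
C3 gives G3
F#3 gives C#4
E4 gives B4
E3 gives B3
C4 gives G4

G4 G3 C#4 B4 B3 G4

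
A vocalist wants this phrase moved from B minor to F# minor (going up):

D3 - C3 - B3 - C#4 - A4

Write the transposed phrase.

A3 G3 F#4 G#4 E5

B minor to F# minor up is a perfect fifth, so every note moves up by that interval.
D3 -> A3
C3 -> G3
B3 -> F#4
C#4 -> G#4
A4 -> E5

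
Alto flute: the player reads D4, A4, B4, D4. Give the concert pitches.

The alto flute sounds a perfect fourth below written, so transpose each written note down a perfect fourth.
D4 becomes A3
A4 becomes E4
B4 becomes F#4
D4 becomes A3

A3 E4 F#4 A3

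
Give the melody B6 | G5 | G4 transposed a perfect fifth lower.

E6 C5 C4

B6: a fifth down reaches E, and 7 semitones makes it E6.
G5 down a perfect fifth is C5.
G4 down a perfect fifth is C4.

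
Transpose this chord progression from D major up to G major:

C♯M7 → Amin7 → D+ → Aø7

F#M7 Dmin7 G+ Dø7

D major up to G major is a perfect fourth; each chord root moves by that interval while the quality stays the same.
C♯M7: root C♯ up a perfect fourth → F#, giving F#M7.
Amin7: root A up a perfect fourth → D, giving Dmin7.
D+: root D up a perfect fourth → G, giving G+.
Aø7: root A up a perfect fourth → D, giving Dø7.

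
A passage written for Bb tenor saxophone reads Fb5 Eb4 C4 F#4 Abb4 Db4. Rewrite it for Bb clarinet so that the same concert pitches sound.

Fb4 Eb3 C3 F#3 Abb3 Db3

First find concert pitch: the Bb tenor saxophone sounds a major ninth below written, so Fb5 Eb4 C4 F#4 Abb4 Db4 sounds Ebb4 Db3 Bb2 E3 Gbb3 Cb3.
Then write for Bb clarinet: it sounds a major second below written, so the part must be a major second above concert.
Ebb4 → Fb4
Db3 → Eb3
Bb2 → C3
E3 → F#3
Gbb3 → Abb3
Cb3 → Db3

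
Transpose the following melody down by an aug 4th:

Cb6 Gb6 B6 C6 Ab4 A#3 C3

Gbb5 Dbb6 F6 Gb5 Ebb4 E3 Gb2

Cb6: a fourth down reaches G, and 6 semitones makes it Gbb5.
Gb6 down an augmented fourth is Dbb6.
B6 down an augmented fourth is F6.
An augmented fourth down from C6 gives Gb5.
Ab4: a fourth down reaches E, and 6 semitones makes it Ebb4.
An augmented fourth down from A#3 gives E3.
An augmented fourth down from C3 gives Gb2.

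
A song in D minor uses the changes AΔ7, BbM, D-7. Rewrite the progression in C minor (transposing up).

D minor up to C minor is a minor seventh; each chord root moves by that interval while the quality stays the same.
AΔ7: root A up a minor seventh → G, giving GΔ7.
BbM: root Bb up a minor seventh → Ab, giving AbM.
D-7: root D up a minor seventh → C, giving C-7.

GΔ7 AbM C-7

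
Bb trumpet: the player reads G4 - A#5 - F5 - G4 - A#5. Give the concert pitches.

F4 G#5 Eb5 F4 G#5

The Bb trumpet sounds a major second below written, so transpose each written note down a major second.
G4 → F4
A#5 → G#5
F5 → Eb5
G4 → F4
A#5 → G#5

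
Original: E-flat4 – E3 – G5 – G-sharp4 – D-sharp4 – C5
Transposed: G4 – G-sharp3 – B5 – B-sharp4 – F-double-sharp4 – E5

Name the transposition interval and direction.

up a major third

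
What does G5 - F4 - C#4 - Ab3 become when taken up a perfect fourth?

C6 Bb4 F#4 Db4

G5 → C6
F4 → Bb4
C#4 → F#4
Ab3 → Db4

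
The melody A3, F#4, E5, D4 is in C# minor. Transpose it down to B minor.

G3 E4 D5 C4

From C# down to B is a major second; apply that to each pitch.
A3 becomes G3
F#4 becomes E4
E5 becomes D5
D4 becomes C4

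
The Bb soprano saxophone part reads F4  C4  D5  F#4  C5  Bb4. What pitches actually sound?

Eb4 Bb3 C5 E4 Bb4 Ab4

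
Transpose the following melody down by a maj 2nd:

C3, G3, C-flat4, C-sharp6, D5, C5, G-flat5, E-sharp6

Bb2 F3 Bbb3 B5 C5 Bb4 Fb5 D#6

C3: a second down reaches B, and 2 semitones makes it Bb2.
G3 down a major second is F3.
Cb4: a second down reaches B, and 2 semitones makes it Bbb3.
C#6: a second down reaches B, and 2 semitones makes it B5.
D5: a second down reaches C, and 2 semitones makes it C5.
C5: a second down reaches B, and 2 semitones makes it Bb4.
Gb5: a second down reaches F, and 2 semitones makes it Fb5.
E#6 down a major second is D#6.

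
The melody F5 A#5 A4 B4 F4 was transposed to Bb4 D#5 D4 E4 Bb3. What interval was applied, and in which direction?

down a perfect fifth

Take the first pair: F5 → Bb4. F to B spans 5 letter names, so the interval is some kind of fifth.
Bb4 to F5 is 7 semitones, which makes it a perfect fifth; the second version is lower, so the direction is down.
Checking another pair — F4 → Bb3 — gives the same interval.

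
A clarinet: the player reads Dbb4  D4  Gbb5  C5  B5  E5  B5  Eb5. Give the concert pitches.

Written C4 on the A clarinet sounds as A3, a minor third lower; apply that shift to every note.
Dbb4 to Bbb3
D4 to B3
Gbb5 to Ebb5
C5 to A4
B5 to G#5
E5 to C#5
B5 to G#5
Eb5 to C5

Bbb3 B3 Ebb5 A4 G#5 C#5 G#5 C5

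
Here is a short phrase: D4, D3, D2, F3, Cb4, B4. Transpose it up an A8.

D4 -> D#5
D3 -> D#4
D2 -> D#3
F3 -> F#4
Cb4 -> C5
B4 -> B#5

D#5 D#4 D#3 F#4 C5 B#5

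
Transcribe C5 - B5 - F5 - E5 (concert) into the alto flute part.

Written C4 sounds as G3 on the alto flute, so concert pitches are written a perfect fourth up.
C5 → F5
B5 → E6
F5 → Bb5
E5 → A5

F5 E6 Bb5 A5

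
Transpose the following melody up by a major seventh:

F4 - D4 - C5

E5 C#5 B5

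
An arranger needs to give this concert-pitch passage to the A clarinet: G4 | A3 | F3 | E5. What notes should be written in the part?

Bb4 C4 Ab3 G5

The A clarinet sounds a minor third below written, so the written part must be a minor third above concert — transpose each note up.
G4 to Bb4
A3 to C4
F3 to Ab3
E5 to G5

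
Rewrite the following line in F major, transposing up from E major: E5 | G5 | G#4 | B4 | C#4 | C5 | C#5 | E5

F5 Ab5 A4 C5 D4 Db5 D5 F5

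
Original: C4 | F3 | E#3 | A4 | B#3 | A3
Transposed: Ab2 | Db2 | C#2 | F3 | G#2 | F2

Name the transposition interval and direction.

down a major tenth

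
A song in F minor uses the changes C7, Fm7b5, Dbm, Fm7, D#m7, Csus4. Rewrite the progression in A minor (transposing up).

E7 Am7b5 Fm Am7 F##m7 Esus4

F minor up to A minor is a major third; each chord root moves by that interval while the quality stays the same.
C7: root C up a major third → E, giving E7.
Fm7b5: root F up a major third → A, giving Am7b5.
Dbm: root Db up a major third → F, giving Fm.
Fm7: root F up a major third → A, giving Am7.
D#m7: root D# up a major third → F##, giving F##m7.
Csus4: root C up a major third → E, giving Esus4.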